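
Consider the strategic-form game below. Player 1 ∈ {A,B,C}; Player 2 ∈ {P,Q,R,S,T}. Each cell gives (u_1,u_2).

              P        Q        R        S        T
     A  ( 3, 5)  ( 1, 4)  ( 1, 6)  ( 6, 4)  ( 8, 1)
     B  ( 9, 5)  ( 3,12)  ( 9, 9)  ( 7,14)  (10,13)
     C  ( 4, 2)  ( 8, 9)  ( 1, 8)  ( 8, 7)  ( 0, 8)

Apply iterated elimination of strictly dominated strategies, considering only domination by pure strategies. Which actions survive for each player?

Survivors P1:{B,C} P2:{Q,S,T}

P1 drop A (B beats it: P:9>3 Q:3>1 R:9>1 S:7>6 T:10>8)
P2 drop P (Q beats it: B:12>5 C:9>2)
P2 drop R (Q beats it: B:12>9 C:9>8)
P1→{B,C} P2→{Q,S,T}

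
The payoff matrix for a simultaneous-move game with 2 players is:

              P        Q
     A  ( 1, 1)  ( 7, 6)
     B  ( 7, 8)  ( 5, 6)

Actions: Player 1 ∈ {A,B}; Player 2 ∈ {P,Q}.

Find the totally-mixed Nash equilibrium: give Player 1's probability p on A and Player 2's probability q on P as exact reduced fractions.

P1 indiff ⇒ q·1+(1-q)·7 = q·7+(1-q)·5 ⇒ q(-6) = (1-q)(-2) ⇒ q = 1/4
P2 indiff ⇒ p·1+(1-p)·8 = p·6+(1-p)·6 ⇒ p(-5) = (1-p)(-2) ⇒ p = 2/7

P1 mixes 2/7 on A; P2 mixes 1/4 on P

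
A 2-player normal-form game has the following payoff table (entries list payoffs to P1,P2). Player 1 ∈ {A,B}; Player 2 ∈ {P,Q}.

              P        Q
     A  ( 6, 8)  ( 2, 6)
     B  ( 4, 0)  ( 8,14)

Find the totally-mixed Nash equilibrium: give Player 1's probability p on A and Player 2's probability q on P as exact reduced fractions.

P1 mixes 7/8 on A; P2 mixes 3/4 on P

P1 indiff ⇒ q·6+(1-q)·2 = q·4+(1-q)·8 ⇒ q(2) = (1-q)(6) ⇒ q = 3/4
P2 indiff ⇒ p·8+(1-p)·0 = p·6+(1-p)·14 ⇒ p(2) = (1-p)(14) ⇒ p = 7/8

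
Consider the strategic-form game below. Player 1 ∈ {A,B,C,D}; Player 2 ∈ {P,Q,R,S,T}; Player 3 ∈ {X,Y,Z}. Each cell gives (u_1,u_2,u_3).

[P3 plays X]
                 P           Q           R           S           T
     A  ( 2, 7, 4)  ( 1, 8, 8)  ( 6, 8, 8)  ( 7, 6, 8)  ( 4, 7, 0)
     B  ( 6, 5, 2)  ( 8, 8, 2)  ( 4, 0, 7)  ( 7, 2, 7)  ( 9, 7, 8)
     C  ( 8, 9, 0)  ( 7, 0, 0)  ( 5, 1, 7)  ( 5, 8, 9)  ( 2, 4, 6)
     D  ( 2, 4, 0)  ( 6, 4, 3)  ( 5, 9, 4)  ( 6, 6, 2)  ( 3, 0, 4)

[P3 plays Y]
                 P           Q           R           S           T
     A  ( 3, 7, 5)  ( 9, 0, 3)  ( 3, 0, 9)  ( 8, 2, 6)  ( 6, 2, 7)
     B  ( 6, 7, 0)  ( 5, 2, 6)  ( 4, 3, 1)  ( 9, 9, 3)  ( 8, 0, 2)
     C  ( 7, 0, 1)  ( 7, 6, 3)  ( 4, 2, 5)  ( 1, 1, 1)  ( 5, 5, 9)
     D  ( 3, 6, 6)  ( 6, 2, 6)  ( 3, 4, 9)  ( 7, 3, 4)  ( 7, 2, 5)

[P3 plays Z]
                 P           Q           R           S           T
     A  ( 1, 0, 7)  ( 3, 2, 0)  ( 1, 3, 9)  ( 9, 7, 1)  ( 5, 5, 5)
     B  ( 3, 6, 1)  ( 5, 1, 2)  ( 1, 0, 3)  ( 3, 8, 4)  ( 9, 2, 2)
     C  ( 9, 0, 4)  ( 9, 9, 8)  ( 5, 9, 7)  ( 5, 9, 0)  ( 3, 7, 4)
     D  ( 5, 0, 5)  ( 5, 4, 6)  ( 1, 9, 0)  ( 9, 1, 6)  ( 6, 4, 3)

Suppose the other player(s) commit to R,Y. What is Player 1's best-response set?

argmax u_1 = {B,C}

u_1(A vs R,Y) = 3
u_1(B vs R,Y) = 4
u_1(C vs R,Y) = 4
u_1(D vs R,Y) = 3
max payoff 4 at {B,C}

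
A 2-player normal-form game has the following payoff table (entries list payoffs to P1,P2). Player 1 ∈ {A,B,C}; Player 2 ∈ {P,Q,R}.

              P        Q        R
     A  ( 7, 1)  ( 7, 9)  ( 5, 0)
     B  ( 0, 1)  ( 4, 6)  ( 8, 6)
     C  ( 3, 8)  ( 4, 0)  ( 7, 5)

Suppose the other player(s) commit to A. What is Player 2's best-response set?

P2 best: {Q}

u_2(P vs A) = 1
u_2(Q vs A) = 9
u_2(R vs A) = 0
max payoff 9 at {Q}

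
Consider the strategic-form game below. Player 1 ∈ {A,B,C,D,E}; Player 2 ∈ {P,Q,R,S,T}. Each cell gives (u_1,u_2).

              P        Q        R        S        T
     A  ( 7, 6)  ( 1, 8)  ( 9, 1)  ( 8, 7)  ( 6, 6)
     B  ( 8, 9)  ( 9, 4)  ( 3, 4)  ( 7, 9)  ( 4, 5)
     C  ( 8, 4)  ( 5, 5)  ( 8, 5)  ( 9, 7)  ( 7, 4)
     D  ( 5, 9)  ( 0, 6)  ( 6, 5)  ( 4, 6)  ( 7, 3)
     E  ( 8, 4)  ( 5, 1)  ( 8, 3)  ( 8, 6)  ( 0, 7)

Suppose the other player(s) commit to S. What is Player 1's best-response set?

argmax u_1 = {C}

u_1(A vs S) = 8
u_1(B vs S) = 7
u_1(C vs S) = 9
u_1(D vs S) = 4
u_1(E vs S) = 8
max payoff 9 at {C}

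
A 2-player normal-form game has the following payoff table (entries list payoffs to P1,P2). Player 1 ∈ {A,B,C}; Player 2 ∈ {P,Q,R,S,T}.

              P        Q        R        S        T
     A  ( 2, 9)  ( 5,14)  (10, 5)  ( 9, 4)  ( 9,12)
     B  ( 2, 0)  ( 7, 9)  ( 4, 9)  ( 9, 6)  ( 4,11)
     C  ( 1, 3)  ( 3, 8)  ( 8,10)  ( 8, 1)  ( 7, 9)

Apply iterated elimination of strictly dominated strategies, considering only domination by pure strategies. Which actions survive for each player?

P1 drop C (A beats it: P:2>1 Q:5>3 R:10>8 S:9>8 T:9>7)
P2 drop P (Q beats it: A:14>9 B:9>0)
P2 drop R (T beats it: A:12>5 B:11>9)
P2 drop S (Q beats it: A:14>4 B:9>6)
P1→{A,B} P2→{Q,T}

Survivors P1:{A,B} P2:{Q,T}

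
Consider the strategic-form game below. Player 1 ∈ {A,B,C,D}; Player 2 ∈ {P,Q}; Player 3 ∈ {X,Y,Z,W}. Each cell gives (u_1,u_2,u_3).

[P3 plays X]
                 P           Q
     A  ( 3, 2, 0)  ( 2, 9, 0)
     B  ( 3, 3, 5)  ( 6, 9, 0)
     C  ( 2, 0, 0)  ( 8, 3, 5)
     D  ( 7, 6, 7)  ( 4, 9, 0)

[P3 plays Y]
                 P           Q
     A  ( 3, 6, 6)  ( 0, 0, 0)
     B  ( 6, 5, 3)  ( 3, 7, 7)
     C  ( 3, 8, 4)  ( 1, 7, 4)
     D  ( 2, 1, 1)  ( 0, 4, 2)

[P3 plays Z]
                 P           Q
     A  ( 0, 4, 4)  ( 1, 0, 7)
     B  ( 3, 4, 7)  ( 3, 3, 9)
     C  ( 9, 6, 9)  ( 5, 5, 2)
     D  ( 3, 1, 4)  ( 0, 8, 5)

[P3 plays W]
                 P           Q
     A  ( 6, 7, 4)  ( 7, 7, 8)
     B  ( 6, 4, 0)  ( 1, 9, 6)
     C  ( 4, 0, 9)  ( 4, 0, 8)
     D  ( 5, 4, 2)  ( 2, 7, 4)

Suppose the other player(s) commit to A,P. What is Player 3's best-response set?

u_3(X vs A,P) = 0
u_3(Y vs A,P) = 6
u_3(Z vs A,P) = 4
u_3(W vs A,P) = 4
max payoff 6 at {Y}

argmax u_3 = {Y}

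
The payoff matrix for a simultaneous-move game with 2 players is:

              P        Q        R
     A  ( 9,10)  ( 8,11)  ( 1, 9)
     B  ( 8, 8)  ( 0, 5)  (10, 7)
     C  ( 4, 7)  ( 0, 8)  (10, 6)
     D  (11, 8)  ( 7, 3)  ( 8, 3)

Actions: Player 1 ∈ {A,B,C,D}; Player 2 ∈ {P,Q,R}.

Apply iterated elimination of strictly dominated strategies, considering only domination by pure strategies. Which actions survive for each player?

Survivors P1:{A,D} P2:{P,Q}

P2 drop R (P beats it: A:10>9 B:8>7 C:7>6 D:8>3)
P1 drop B (A beats it: P:9>8 Q:8>0)
P1 drop C (A beats it: P:9>4 Q:8>0)
P1→{A,D} P2→{P,Q}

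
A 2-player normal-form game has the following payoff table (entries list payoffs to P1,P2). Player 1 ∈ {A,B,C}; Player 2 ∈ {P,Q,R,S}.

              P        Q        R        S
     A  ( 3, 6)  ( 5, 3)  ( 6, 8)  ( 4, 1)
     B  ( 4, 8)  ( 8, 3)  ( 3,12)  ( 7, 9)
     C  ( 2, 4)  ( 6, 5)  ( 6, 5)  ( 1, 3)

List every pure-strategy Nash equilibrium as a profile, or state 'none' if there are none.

(A,P): not NE [P1→B gives 4>3; P2→R gives 8>6]
(A,Q): not NE [P1→B gives 8>5; P2→R gives 8>3]
(A,R): NE
(A,S): not NE [P1→B gives 7>4; P2→R gives 8>1]
(B,P): not NE [P2→R gives 12>8]
(B,Q): not NE [P2→R gives 12>3]
(B,R): not NE [P1→C gives 6>3]
(B,S): not NE [P2→R gives 12>9]
(C,P): not NE [P1→B gives 4>2; P2→R gives 5>4]
(C,Q): not NE [P1→B gives 8>6]
(C,R): NE
(C,S): not NE [P1→B gives 7>1; P2→R gives 5>3]

NE set: (A,R), (C,R)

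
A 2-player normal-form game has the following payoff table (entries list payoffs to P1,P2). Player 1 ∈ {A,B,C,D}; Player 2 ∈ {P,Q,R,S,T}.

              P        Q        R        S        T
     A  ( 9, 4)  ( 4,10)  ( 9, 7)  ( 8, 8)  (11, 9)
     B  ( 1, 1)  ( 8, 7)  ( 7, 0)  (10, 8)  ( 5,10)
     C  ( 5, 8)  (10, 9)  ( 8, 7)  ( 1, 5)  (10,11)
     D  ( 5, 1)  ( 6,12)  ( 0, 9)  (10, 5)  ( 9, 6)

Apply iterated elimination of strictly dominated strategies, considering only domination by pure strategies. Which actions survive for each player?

Survivors P1:{A,C} P2:{Q,T}

P2 drop P (Q beats it: A:10>4 B:7>1 C:9>8 D:12>1)
P2 drop R (Q beats it: A:10>7 B:7>0 C:9>7 D:12>9)
P2 drop S (T beats it: A:9>8 B:10>8 C:11>5 D:6>5)
P1 drop B (C beats it: Q:10>8 T:10>5)
P1 drop D (C beats it: Q:10>6 T:10>9)
P1→{A,C} P2→{Q,T}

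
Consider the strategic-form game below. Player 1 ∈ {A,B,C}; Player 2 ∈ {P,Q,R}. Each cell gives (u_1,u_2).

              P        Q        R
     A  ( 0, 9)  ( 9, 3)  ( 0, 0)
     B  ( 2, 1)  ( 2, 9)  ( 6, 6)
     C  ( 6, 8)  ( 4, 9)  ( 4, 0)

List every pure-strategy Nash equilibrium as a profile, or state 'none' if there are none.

Equilibria: none

(A,P): not NE [P1→C gives 6>0]
(A,Q): not NE [P2→P gives 9>3]
(A,R): not NE [P1→B gives 6>0; P2→P gives 9>0]
(B,P): not NE [P1→C gives 6>2; P2→Q gives 9>1]
(B,Q): not NE [P1→A gives 9>2]
(B,R): not NE [P2→Q gives 9>6]
(C,P): not NE [P2→Q gives 9>8]
(C,Q): not NE [P1→A gives 9>4]
(C,R): not NE [P1→B gives 6>4; P2→Q gives 9>0]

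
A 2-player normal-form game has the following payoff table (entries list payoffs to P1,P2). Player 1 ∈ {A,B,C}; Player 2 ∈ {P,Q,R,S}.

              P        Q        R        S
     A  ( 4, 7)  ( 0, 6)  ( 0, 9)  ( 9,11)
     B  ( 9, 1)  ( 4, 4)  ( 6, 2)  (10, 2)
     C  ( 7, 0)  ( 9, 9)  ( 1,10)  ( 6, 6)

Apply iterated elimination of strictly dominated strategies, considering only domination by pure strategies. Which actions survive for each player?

P1 drop A (B beats it: P:9>4 Q:4>0 R:6>0 S:10>9)
P2 drop P (Q beats it: B:4>1 C:9>0)
P2 drop S (Q beats it: B:4>2 C:9>6)
P1→{B,C} P2→{Q,R}

Remaining: P1:{B,C} P2:{Q,R}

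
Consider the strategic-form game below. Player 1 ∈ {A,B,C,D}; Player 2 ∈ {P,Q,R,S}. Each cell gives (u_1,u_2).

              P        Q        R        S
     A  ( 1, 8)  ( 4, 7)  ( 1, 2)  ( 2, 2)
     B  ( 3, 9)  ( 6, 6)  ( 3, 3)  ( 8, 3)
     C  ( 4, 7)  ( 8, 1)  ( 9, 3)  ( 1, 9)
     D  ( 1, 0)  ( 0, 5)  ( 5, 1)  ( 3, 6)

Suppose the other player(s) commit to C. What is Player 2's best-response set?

u_2(P vs C) = 7
u_2(Q vs C) = 1
u_2(R vs C) = 3
u_2(S vs C) = 9
max payoff 9 at {S}

BR_2 = {S}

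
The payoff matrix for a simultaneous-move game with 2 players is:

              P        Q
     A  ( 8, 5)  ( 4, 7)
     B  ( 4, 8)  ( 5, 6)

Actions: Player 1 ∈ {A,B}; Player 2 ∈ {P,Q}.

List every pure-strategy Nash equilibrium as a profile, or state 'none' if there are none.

PSNE: ∅

(A,P): not NE [P2→Q gives 7>5]
(A,Q): not NE [P1→B gives 5>4]
(B,P): not NE [P1→A gives 8>4]
(B,Q): not NE [P2→P gives 8>6]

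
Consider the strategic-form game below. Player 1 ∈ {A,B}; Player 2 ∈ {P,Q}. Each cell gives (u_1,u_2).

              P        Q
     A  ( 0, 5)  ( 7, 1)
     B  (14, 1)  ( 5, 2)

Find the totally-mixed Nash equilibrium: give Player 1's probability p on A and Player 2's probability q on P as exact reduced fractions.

p=1/5, q=1/8

P1 indiff ⇒ q·0+(1-q)·7 = q·14+(1-q)·5 ⇒ q(-14) = (1-q)(-2) ⇒ q = 1/8
P2 indiff ⇒ p·5+(1-p)·1 = p·1+(1-p)·2 ⇒ p(4) = (1-p)(1) ⇒ p = 1/5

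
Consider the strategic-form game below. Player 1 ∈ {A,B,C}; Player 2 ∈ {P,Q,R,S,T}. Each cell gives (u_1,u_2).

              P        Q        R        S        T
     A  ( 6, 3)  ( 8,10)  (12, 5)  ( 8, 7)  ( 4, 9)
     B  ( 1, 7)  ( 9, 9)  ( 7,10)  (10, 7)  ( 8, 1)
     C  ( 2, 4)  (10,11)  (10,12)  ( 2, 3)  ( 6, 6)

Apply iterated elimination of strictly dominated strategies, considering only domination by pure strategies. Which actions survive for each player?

P2 drop P (Q beats it: A:10>3 B:9>7 C:11>4)
P2 drop S (Q beats it: A:10>7 B:9>7 C:11>3)
P2 drop T (Q beats it: A:10>9 B:9>1 C:11>6)
P1 drop B (C beats it: Q:10>9 R:10>7)
P1→{A,C} P2→{Q,R}

Remaining: P1:{A,C} P2:{Q,R}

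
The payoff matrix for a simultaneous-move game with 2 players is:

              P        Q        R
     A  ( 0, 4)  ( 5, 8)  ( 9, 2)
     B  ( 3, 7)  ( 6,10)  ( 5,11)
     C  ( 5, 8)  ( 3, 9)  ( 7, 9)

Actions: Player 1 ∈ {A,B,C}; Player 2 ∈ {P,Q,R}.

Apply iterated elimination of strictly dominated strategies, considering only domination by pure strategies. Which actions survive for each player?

P2 drop P (Q beats it: A:8>4 B:10>7 C:9>8)
P1 drop C (A beats it: Q:5>3 R:9>7)
P1→{A,B} P2→{Q,R}

Remaining: P1:{A,B} P2:{Q,R}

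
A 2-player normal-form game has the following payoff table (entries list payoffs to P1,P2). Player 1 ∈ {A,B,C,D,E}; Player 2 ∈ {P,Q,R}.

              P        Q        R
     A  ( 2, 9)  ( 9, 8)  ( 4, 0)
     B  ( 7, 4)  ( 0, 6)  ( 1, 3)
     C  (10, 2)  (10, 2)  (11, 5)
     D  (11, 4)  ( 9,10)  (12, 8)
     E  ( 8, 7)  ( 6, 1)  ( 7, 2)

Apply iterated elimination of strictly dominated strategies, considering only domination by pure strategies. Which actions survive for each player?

IESDS → P1:{C,D} P2:{Q,R}

P1 drop A (C beats it: P:10>2 Q:10>9 R:11>4)
P1 drop B (C beats it: P:10>7 Q:10>0 R:11>1)
P1 drop E (C beats it: P:10>8 Q:10>6 R:11>7)
P2 drop P (R beats it: C:5>2 D:8>4)
P1→{C,D} P2→{Q,R}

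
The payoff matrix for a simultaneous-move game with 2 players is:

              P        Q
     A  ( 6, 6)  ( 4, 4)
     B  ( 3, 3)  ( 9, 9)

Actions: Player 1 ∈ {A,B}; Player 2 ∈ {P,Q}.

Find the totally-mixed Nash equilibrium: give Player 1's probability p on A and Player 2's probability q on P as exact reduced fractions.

P1 mixes 3/4 on A; P2 mixes 5/8 on P

P1 indiff ⇒ q·6+(1-q)·4 = q·3+(1-q)·9 ⇒ q(3) = (1-q)(5) ⇒ q = 5/8
P2 indiff ⇒ p·6+(1-p)·3 = p·4+(1-p)·9 ⇒ p(2) = (1-p)(6) ⇒ p = 3/4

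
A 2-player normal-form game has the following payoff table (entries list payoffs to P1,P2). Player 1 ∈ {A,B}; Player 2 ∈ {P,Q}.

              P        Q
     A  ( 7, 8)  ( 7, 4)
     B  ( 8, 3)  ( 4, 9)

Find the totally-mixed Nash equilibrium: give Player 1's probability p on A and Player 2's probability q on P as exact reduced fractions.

P1 indiff ⇒ q·7+(1-q)·7 = q·8+(1-q)·4 ⇒ q(-1) = (1-q)(-3) ⇒ q = 3/4
P2 indiff ⇒ p·8+(1-p)·3 = p·4+(1-p)·9 ⇒ p(4) = (1-p)(6) ⇒ p = 3/5

(p,q) = (3/5, 3/4)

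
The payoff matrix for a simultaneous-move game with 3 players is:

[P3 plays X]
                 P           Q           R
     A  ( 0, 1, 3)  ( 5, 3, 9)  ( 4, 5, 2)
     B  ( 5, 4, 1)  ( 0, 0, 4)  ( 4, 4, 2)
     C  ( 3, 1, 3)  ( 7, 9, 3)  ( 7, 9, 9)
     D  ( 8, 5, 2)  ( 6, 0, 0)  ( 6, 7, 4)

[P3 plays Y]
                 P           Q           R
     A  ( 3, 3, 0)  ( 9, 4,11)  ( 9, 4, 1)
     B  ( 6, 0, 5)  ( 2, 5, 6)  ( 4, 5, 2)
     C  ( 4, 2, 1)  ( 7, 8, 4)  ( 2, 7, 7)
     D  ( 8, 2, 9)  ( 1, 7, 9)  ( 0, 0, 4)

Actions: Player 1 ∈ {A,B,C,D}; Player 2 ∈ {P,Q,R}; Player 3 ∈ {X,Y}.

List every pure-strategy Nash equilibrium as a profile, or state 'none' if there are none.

Nash profiles: (A,Q,Y), (C,R,X)

(A,P,X): not NE [P1→D gives 8>0; P2→R gives 5>1]
(A,P,Y): not NE [P1→D gives 8>3; P2→R gives 4>3; P3→X gives 3>0]
(A,Q,X): not NE [P1→C gives 7>5; P2→R gives 5>3; P3→Y gives 11>9]
(A,Q,Y): NE
(A,R,X): not NE [P1→C gives 7>4]
(A,R,Y): not NE [P3→X gives 2>1]
(B,P,X): not NE [P1→D gives 8>5; P3→Y gives 5>1]
(B,P,Y): not NE [P1→D gives 8>6; P2→R gives 5>0]
(B,Q,X): not NE [P1→C gives 7>0; P2→R gives 4>0; P3→Y gives 6>4]
(B,Q,Y): not NE [P1→A gives 9>2]
(B,R,X): not NE [P1→C gives 7>4]
(B,R,Y): not NE [P1→A gives 9>4]
(C,P,X): not NE [P1→D gives 8>3; P2→R gives 9>1]
(C,P,Y): not NE [P1→D gives 8>4; P2→Q gives 8>2; P3→X gives 3>1]
(C,Q,X): not NE [P3→Y gives 4>3]
(C,Q,Y): not NE [P1→A gives 9>7]
(C,R,X): NE
(C,R,Y): not NE [P1→A gives 9>2; P2→Q gives 8>7; P3→X gives 9>7]
(D,P,X): not NE [P2→R gives 7>5; P3→Y gives 9>2]
(D,P,Y): not NE [P2→Q gives 7>2]
(D,Q,X): not NE [P1→C gives 7>6; P2→R gives 7>0; P3→Y gives 9>0]
(D,Q,Y): not NE [P1→A gives 9>1]
(D,R,X): not NE [P1→C gives 7>6]
(D,R,Y): not NE [P1→A gives 9>0; P2→Q gives 7>0]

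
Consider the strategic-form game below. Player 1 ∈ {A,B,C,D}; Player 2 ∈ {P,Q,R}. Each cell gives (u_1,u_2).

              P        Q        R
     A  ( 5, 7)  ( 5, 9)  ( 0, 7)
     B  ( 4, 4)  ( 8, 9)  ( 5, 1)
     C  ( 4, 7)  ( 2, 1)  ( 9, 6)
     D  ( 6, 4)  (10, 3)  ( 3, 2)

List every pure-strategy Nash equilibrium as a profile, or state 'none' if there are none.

(A,P): not NE [P1→D gives 6>5; P2→Q gives 9>7]
(A,Q): not NE [P1→D gives 10>5]
(A,R): not NE [P1→C gives 9>0; P2→Q gives 9>7]
(B,P): not NE [P1→D gives 6>4; P2→Q gives 9>4]
(B,Q): not NE [P1→D gives 10>8]
(B,R): not NE [P1→C gives 9>5; P2→Q gives 9>1]
(C,P): not NE [P1→D gives 6>4]
(C,Q): not NE [P1→D gives 10>2; P2→P gives 7>1]
(C,R): not NE [P2→P gives 7>6]
(D,P): NE
(D,Q): not NE [P2→P gives 4>3]
(D,R): not NE [P1→C gives 9>3; P2→P gives 4>2]

Nash profiles: (D,P)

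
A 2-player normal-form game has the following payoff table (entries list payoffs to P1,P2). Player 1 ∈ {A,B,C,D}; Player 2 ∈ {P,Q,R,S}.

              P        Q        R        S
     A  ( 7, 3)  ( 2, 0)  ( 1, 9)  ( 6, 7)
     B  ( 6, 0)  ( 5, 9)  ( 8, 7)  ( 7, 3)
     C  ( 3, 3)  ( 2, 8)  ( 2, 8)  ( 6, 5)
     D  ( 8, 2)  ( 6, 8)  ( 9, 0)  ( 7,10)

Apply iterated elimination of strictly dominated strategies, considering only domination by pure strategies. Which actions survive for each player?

Remaining: P1:{B,D} P2:{Q,S}

P1 drop A (D beats it: P:8>7 Q:6>2 R:9>1 S:7>6)
P1 drop C (B beats it: P:6>3 Q:5>2 R:8>2 S:7>6)
P2 drop P (Q beats it: B:9>0 D:8>2)
P2 drop R (Q beats it: B:9>7 D:8>0)
P1→{B,D} P2→{Q,S}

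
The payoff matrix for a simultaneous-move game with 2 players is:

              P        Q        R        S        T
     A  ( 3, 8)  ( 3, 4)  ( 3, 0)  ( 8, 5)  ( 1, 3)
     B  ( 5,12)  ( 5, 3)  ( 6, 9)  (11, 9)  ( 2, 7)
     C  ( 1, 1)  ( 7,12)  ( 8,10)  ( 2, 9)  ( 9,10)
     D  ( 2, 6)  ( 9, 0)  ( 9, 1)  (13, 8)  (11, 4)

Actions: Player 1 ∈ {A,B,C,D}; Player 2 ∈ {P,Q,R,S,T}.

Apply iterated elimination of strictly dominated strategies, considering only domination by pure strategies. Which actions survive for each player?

P1 drop A (B beats it: P:5>3 Q:5>3 R:6>3 S:11>8 T:2>1)
P1 drop C (D beats it: P:2>1 Q:9>7 R:9>8 S:13>2 T:11>9)
P2 drop Q (P beats it: B:12>3 D:6>0)
P2 drop R (P beats it: B:12>9 D:6>1)
P2 drop T (P beats it: B:12>7 D:6>4)
P1→{B,D} P2→{P,S}

Survivors P1:{B,D} P2:{P,S}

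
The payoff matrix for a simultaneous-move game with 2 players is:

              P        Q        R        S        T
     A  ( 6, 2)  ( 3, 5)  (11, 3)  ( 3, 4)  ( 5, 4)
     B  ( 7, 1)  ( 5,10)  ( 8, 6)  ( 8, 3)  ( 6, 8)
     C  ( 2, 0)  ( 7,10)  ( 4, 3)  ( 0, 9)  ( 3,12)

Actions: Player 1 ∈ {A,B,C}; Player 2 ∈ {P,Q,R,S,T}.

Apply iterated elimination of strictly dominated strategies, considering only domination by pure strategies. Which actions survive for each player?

IESDS → P1:{B,C} P2:{Q,T}

P2 drop P (Q beats it: A:5>2 B:10>1 C:10>0)
P2 drop R (Q beats it: A:5>3 B:10>6 C:10>3)
P1 drop A (B beats it: Q:5>3 S:8>3 T:6>5)
P2 drop S (Q beats it: B:10>3 C:10>9)
P1→{B,C} P2→{Q,T}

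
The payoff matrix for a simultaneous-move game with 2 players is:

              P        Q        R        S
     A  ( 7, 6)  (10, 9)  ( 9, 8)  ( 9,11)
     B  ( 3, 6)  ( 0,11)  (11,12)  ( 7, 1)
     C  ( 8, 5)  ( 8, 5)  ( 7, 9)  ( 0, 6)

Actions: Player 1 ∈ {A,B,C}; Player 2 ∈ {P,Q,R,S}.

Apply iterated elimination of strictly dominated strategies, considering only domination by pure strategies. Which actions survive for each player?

IESDS → P1:{A,B} P2:{Q,R,S}

P2 drop P (R beats it: A:8>6 B:12>6 C:9>5)
P1 drop C (A beats it: Q:10>8 R:9>7 S:9>0)
P1→{A,B} P2→{Q,R,S}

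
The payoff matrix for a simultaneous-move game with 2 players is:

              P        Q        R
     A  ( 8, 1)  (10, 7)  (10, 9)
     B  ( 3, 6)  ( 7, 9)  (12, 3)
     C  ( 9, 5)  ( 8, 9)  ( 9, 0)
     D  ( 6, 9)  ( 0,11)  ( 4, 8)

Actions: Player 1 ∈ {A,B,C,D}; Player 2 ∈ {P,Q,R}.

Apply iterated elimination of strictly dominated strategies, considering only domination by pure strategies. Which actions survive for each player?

IESDS → P1:{A,B} P2:{Q,R}

P1 drop D (A beats it: P:8>6 Q:10>0 R:10>4)
P2 drop P (Q beats it: A:7>1 B:9>6 C:9>5)
P1 drop C (A beats it: Q:10>8 R:10>9)
P1→{A,B} P2→{Q,R}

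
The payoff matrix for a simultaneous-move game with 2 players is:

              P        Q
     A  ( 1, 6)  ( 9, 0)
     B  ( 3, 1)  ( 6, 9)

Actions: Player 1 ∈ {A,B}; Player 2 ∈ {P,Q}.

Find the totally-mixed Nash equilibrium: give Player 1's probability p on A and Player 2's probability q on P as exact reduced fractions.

p=4/7, q=3/5

P1 indiff ⇒ q·1+(1-q)·9 = q·3+(1-q)·6 ⇒ q(-2) = (1-q)(-3) ⇒ q = 3/5
P2 indiff ⇒ p·6+(1-p)·1 = p·0+(1-p)·9 ⇒ p(6) = (1-p)(8) ⇒ p = 4/7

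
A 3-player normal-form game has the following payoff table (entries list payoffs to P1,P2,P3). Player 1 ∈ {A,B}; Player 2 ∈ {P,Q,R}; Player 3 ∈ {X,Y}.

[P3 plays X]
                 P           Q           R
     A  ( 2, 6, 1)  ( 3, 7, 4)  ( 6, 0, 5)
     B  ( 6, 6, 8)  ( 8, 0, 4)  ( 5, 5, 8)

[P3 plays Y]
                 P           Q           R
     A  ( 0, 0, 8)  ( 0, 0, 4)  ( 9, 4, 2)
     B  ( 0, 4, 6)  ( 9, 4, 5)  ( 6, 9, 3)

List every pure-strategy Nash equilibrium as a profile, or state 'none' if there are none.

NE set: (B,P,X)

(A,P,X): not NE [P1→B gives 6>2; P2→Q gives 7>6; P3→Y gives 8>1]
(A,P,Y): not NE [P2→R gives 4>0]
(A,Q,X): not NE [P1→B gives 8>3]
(A,Q,Y): not NE [P1→B gives 9>0; P2→R gives 4>0]
(A,R,X): not NE [P2→Q gives 7>0]
(A,R,Y): not NE [P3→X gives 5>2]
(B,P,X): NE
(B,P,Y): not NE [P2→R gives 9>4; P3→X gives 8>6]
(B,Q,X): not NE [P2→P gives 6>0; P3→Y gives 5>4]
(B,Q,Y): not NE [P2→R gives 9>4]
(B,R,X): not NE [P1→A gives 6>5; P2→P gives 6>5]
(B,R,Y): not NE [P1→A gives 9>6; P3→X gives 8>3]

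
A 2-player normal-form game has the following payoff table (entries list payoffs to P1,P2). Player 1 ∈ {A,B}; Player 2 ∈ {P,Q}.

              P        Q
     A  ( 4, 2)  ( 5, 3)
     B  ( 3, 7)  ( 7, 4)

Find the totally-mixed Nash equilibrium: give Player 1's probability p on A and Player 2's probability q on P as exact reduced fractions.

p=3/4, q=2/3

P1 indiff ⇒ q·4+(1-q)·5 = q·3+(1-q)·7 ⇒ q(1) = (1-q)(2) ⇒ q = 2/3
P2 indiff ⇒ p·2+(1-p)·7 = p·3+(1-p)·4 ⇒ p(-1) = (1-p)(-3) ⇒ p = 3/4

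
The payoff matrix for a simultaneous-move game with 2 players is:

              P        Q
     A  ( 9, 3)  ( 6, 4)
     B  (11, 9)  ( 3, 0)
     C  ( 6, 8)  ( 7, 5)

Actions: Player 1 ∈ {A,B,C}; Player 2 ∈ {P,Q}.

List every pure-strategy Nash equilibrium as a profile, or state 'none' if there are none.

PSNE = {(B,P)}

(A,P): not NE [P1→B gives 11>9; P2→Q gives 4>3]
(A,Q): not NE [P1→C gives 7>6]
(B,P): NE
(B,Q): not NE [P1→C gives 7>3; P2→P gives 9>0]
(C,P): not NE [P1→B gives 11>6]
(C,Q): not NE [P2→P gives 8>5]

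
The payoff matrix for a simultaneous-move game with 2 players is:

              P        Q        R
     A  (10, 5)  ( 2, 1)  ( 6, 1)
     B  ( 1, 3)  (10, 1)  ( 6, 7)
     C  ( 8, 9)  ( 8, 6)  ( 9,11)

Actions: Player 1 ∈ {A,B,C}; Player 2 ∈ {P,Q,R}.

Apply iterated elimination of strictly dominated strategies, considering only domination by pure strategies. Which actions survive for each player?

Remaining: P1:{A,C} P2:{P,R}

P2 drop Q (P beats it: A:5>1 B:3>1 C:9>6)
P1 drop B (C beats it: P:8>1 R:9>6)
P1→{A,C} P2→{P,R}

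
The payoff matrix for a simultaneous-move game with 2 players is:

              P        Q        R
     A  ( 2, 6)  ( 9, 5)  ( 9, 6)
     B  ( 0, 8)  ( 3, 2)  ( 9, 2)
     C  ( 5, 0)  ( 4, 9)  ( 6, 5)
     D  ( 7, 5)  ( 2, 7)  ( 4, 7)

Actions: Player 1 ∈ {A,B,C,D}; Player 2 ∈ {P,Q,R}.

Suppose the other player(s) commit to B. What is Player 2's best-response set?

P2 best: {P}

u_2(P vs B) = 8
u_2(Q vs B) = 2
u_2(R vs B) = 2
max payoff 8 at {P}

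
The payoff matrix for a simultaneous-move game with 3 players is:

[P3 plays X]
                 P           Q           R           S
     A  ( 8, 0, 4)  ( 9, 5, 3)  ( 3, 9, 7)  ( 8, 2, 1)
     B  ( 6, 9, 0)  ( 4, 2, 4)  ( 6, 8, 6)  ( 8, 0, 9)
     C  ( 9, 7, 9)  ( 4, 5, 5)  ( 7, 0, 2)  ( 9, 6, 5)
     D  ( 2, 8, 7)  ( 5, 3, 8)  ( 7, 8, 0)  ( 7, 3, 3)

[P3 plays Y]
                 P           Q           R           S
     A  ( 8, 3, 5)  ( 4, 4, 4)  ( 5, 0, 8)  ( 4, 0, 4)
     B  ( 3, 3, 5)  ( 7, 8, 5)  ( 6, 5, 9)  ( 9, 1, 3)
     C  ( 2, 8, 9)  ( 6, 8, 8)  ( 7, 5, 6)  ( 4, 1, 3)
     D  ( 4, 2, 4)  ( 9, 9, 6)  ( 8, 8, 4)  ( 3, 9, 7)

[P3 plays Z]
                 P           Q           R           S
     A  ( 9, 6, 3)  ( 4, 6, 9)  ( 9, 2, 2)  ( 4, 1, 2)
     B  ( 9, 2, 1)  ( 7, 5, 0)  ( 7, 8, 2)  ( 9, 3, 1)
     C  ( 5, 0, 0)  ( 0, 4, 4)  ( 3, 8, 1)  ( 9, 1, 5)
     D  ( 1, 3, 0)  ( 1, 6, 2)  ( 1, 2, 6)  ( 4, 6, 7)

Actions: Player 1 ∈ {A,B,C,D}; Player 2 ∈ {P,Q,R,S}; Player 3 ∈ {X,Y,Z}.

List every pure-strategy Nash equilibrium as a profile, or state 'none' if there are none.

(A,P,X): not NE [P1→C gives 9>8; P2→R gives 9>0; P3→Y gives 5>4]
(A,P,Y): not NE [P2→Q gives 4>3]
(A,P,Z): not NE [P3→Y gives 5>3]
(A,Q,X): not NE [P2→R gives 9>5; P3→Z gives 9>3]
(A,Q,Y): not NE [P1→D gives 9>4; P3→Z gives 9>4]
(A,Q,Z): not NE [P1→B gives 7>4]
(A,R,X): not NE [P1→D gives 7>3; P3→Y gives 8>7]
(A,R,Y): not NE [P1→D gives 8>5; P2→Q gives 4>0]
(A,R,Z): not NE [P2→Q gives 6>2; P3→Y gives 8>2]
(A,S,X): not NE [P1→C gives 9>8; P2→R gives 9>2; P3→Y gives 4>1]
(A,S,Y): not NE [P1→B gives 9>4; P2→Q gives 4>0]
(A,S,Z): not NE [P1→C gives 9>4; P2→Q gives 6>1; P3→Y gives 4>2]
(B,P,X): not NE [P1→C gives 9>6; P3→Y gives 5>0]
(B,P,Y): not NE [P1→A gives 8>3; P2→Q gives 8>3]
(B,P,Z): not NE [P2→R gives 8>2; P3→Y gives 5>1]
(B,Q,X): not NE [P1→A gives 9>4; P2→P gives 9>2; P3→Y gives 5>4]
(B,Q,Y): not NE [P1→D gives 9>7]
(B,Q,Z): not NE [P2→R gives 8>5; P3→Y gives 5>0]
(B,R,X): not NE [P1→D gives 7>6; P2→P gives 9>8; P3→Y gives 9>6]
(B,R,Y): not NE [P1→D gives 8>6; P2→Q gives 8>5]
(B,R,Z): not NE [P1→A gives 9>7; P3→Y gives 9>2]
(B,S,X): not NE [P1→C gives 9>8; P2→P gives 9>0]
(B,S,Y): not NE [P2→Q gives 8>1; P3→X gives 9>3]
(B,S,Z): not NE [P2→R gives 8>3; P3→X gives 9>1]
(C,P,X): NE
(C,P,Y): not NE [P1→A gives 8>2]
(C,P,Z): not NE [P1→B gives 9>5; P2→R gives 8>0; P3→Y gives 9>0]
(C,Q,X): not NE [P1→A gives 9>4; P2→P gives 7>5; P3→Y gives 8>5]
(C,Q,Y): not NE [P1→D gives 9>6]
(C,Q,Z): not NE [P1→B gives 7>0; P2→R gives 8>4; P3→Y gives 8>4]
(C,R,X): not NE [P2→P gives 7>0; P3→Y gives 6>2]
(C,R,Y): not NE [P1→D gives 8>7; P2→Q gives 8>5]
(C,R,Z): not NE [P1→A gives 9>3; P3→Y gives 6>1]
(C,S,X): not NE [P2→P gives 7>6]
(C,S,Y): not NE [P1→B gives 9>4; P2→Q gives 8>1; P3→Z gives 5>3]
(C,S,Z): not NE [P2→R gives 8>1]
(D,P,X): not NE [P1→C gives 9>2]
(D,P,Y): not NE [P1→A gives 8>4; P2→S gives 9>2; P3→X gives 7>4]
(D,P,Z): not NE [P1→B gives 9>1; P2→S gives 6>3; P3→X gives 7>0]
(D,Q,X): not NE [P1→A gives 9>5; P2→R gives 8>3]
(D,Q,Y): not NE [P3→X gives 8>6]
(D,Q,Z): not NE [P1→B gives 7>1; P3→X gives 8>2]
(D,R,X): not NE [P3→Z gives 6>0]
(D,R,Y): not NE [P2→S gives 9>8; P3→Z gives 6>4]
(D,R,Z): not NE [P1→A gives 9>1; P2→S gives 6>2]
(D,S,X): not NE [P1→C gives 9>7; P2→R gives 8>3; P3→Z gives 7>3]
(D,S,Y): not NE [P1→B gives 9>3]
(D,S,Z): not NE [P1→C gives 9>4]

Nash profiles: (C,P,X)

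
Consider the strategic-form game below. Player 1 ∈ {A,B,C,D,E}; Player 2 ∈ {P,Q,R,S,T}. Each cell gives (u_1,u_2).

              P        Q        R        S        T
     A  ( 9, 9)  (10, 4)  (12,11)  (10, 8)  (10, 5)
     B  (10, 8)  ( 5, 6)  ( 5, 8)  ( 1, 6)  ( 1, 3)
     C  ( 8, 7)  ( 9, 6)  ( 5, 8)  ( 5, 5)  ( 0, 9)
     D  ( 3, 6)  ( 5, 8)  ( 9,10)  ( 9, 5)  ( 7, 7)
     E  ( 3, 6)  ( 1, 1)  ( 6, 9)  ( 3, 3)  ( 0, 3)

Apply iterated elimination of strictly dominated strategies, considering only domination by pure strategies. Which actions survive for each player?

P1 drop C (A beats it: P:9>8 Q:10>9 R:12>5 S:10>5 T:10>0)
P1 drop D (A beats it: P:9>3 Q:10>5 R:12>9 S:10>9 T:10>7)
P1 drop E (A beats it: P:9>3 Q:10>1 R:12>6 S:10>3 T:10>0)
P2 drop Q (P beats it: A:9>4 B:8>6)
P2 drop S (P beats it: A:9>8 B:8>6)
P2 drop T (P beats it: A:9>5 B:8>3)
P1→{A,B} P2→{P,R}

Remaining: P1:{A,B} P2:{P,R}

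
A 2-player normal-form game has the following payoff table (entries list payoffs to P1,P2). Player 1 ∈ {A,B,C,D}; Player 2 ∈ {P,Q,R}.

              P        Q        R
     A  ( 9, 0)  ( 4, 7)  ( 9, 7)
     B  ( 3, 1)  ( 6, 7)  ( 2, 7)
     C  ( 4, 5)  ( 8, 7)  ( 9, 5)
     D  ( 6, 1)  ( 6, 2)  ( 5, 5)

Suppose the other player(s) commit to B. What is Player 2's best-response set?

u_2(P vs B) = 1
u_2(Q vs B) = 7
u_2(R vs B) = 7
max payoff 7 at {Q,R}

BR_2 = {Q,R}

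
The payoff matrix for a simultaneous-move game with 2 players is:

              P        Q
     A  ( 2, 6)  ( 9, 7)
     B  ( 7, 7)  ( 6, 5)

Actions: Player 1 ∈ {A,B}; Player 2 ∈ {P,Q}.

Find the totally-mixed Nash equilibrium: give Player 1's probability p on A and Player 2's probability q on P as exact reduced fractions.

P1 mixes 2/3 on A; P2 mixes 3/8 on P

P1 indiff ⇒ q·2+(1-q)·9 = q·7+(1-q)·6 ⇒ q(-5) = (1-q)(-3) ⇒ q = 3/8
P2 indiff ⇒ p·6+(1-p)·7 = p·7+(1-p)·5 ⇒ p(-1) = (1-p)(-2) ⇒ p = 2/3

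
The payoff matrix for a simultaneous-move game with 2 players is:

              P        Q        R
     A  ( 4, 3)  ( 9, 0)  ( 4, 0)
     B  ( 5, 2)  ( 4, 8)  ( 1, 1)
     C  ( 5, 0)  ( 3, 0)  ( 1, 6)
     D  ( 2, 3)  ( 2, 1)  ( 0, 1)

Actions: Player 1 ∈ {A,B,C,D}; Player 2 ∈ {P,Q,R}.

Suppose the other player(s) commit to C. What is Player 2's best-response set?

BR_2 = {R}

u_2(P vs C) = 0
u_2(Q vs C) = 0
u_2(R vs C) = 6
max payoff 6 at {R}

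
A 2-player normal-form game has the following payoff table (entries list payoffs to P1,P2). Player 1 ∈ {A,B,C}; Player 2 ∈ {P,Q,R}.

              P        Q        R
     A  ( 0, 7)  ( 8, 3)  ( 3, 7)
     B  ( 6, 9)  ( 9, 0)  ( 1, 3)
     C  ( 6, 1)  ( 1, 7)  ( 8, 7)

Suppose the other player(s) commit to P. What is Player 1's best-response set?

BR_1 = {B,C}

u_1(A vs P) = 0
u_1(B vs P) = 6
u_1(C vs P) = 6
max payoff 6 at {B,C}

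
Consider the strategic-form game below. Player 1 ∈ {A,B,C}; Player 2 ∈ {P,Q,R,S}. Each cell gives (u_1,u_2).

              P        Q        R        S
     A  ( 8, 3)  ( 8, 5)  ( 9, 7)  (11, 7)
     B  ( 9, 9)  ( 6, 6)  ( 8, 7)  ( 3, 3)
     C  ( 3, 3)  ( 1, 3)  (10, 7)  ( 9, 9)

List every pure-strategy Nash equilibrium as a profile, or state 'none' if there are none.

(A,P): not NE [P1→B gives 9>8; P2→S gives 7>3]
(A,Q): not NE [P2→S gives 7>5]
(A,R): not NE [P1→C gives 10>9]
(A,S): NE
(B,P): NE
(B,Q): not NE [P1→A gives 8>6; P2→P gives 9>6]
(B,R): not NE [P1→C gives 10>8; P2→P gives 9>7]
(B,S): not NE [P1→A gives 11>3; P2→P gives 9>3]
(C,P): not NE [P1→B gives 9>3; P2→S gives 9>3]
(C,Q): not NE [P1→A gives 8>1; P2→S gives 9>3]
(C,R): not NE [P2→S gives 9>7]
(C,S): not NE [P1→A gives 11>9]

Nash profiles: (A,S), (B,P)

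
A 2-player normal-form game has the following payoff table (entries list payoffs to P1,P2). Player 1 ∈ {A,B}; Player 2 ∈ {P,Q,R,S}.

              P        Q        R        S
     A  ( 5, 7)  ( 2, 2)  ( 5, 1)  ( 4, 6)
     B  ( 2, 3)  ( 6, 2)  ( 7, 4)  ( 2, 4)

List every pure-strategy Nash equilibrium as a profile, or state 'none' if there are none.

(A,P): NE
(A,Q): not NE [P1→B gives 6>2; P2→P gives 7>2]
(A,R): not NE [P1→B gives 7>5; P2→P gives 7>1]
(A,S): not NE [P2→P gives 7>6]
(B,P): not NE [P1→A gives 5>2; P2→S gives 4>3]
(B,Q): not NE [P2→S gives 4>2]
(B,R): NE
(B,S): not NE [P1→A gives 4>2]

PSNE = {(A,P), (B,R)}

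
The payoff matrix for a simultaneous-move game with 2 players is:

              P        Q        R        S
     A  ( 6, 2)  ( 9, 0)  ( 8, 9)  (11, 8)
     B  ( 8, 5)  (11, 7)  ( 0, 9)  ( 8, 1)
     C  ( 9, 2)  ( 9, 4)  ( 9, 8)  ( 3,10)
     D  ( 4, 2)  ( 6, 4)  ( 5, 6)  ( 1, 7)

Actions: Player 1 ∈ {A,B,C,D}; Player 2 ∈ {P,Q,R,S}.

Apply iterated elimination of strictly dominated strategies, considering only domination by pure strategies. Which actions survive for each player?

IESDS → P1:{A,C} P2:{R,S}

P1 drop D (A beats it: P:6>4 Q:9>6 R:8>5 S:11>1)
P2 drop P (R beats it: A:9>2 B:9>5 C:8>2)
P2 drop Q (R beats it: A:9>0 B:9>7 C:8>4)
P1 drop B (A beats it: R:8>0 S:11>8)
P1→{A,C} P2→{R,S}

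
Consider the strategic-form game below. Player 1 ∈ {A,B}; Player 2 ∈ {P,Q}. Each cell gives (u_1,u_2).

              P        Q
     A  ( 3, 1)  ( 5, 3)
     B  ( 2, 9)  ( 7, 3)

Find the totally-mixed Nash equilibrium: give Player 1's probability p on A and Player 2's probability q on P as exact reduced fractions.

P1 indiff ⇒ q·3+(1-q)·5 = q·2+(1-q)·7 ⇒ q(1) = (1-q)(2) ⇒ q = 2/3
P2 indiff ⇒ p·1+(1-p)·9 = p·3+(1-p)·3 ⇒ p(-2) = (1-p)(-6) ⇒ p = 3/4

P1 mixes 3/4 on A; P2 mixes 2/3 on P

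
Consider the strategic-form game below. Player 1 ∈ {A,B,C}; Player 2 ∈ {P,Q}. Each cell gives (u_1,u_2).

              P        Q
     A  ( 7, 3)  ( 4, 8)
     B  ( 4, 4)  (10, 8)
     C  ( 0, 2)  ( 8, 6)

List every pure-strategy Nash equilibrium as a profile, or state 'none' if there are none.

(A,P): not NE [P2→Q gives 8>3]
(A,Q): not NE [P1→B gives 10>4]
(B,P): not NE [P1→A gives 7>4; P2→Q gives 8>4]
(B,Q): NE
(C,P): not NE [P1→A gives 7>0; P2→Q gives 6>2]
(C,Q): not NE [P1→B gives 10>8]

Nash profiles: (B,Q)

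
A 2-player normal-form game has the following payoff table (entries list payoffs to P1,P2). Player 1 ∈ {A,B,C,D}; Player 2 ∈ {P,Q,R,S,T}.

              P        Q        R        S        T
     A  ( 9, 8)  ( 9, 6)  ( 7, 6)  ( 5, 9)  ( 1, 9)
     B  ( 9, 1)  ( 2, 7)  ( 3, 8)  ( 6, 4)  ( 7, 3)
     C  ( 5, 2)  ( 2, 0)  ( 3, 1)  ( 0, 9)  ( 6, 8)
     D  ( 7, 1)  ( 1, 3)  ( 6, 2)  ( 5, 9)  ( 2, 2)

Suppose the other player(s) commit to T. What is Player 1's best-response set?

P1 best: {B}

u_1(A vs T) = 1
u_1(B vs T) = 7
u_1(C vs T) = 6
u_1(D vs T) = 2
max payoff 7 at {B}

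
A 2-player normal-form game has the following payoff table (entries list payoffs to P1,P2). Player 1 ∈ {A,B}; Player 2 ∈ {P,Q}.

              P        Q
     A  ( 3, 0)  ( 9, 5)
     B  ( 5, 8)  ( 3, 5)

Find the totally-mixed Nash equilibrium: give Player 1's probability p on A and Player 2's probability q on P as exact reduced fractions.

P1 indiff ⇒ q·3+(1-q)·9 = q·5+(1-q)·3 ⇒ q(-2) = (1-q)(-6) ⇒ q = 3/4
P2 indiff ⇒ p·0+(1-p)·8 = p·5+(1-p)·5 ⇒ p(-5) = (1-p)(-3) ⇒ p = 3/8

(p,q) = (3/8, 3/4)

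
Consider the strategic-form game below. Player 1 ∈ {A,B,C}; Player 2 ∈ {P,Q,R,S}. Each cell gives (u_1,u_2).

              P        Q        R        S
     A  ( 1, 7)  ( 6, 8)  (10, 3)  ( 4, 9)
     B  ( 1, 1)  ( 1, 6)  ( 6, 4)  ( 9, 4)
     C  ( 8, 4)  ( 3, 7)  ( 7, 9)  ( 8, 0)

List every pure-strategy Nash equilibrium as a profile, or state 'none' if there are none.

(A,P): not NE [P1→C gives 8>1; P2→S gives 9>7]
(A,Q): not NE [P2→S gives 9>8]
(A,R): not NE [P2→S gives 9>3]
(A,S): not NE [P1→B gives 9>4]
(B,P): not NE [P1→C gives 8>1; P2→Q gives 6>1]
(B,Q): not NE [P1→A gives 6>1]
(B,R): not NE [P1→A gives 10>6; P2→Q gives 6>4]
(B,S): not NE [P2→Q gives 6>4]
(C,P): not NE [P2→R gives 9>4]
(C,Q): not NE [P1→A gives 6>3; P2→R gives 9>7]
(C,R): not NE [P1→A gives 10>7]
(C,S): not NE [P1→B gives 9>8; P2→R gives 9>0]

PSNE: ∅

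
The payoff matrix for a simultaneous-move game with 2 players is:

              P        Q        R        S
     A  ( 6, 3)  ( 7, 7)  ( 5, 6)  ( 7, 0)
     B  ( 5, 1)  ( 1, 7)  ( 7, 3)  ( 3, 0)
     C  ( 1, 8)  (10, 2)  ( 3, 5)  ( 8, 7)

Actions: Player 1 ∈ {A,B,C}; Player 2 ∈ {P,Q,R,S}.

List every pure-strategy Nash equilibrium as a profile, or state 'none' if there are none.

(A,P): not NE [P2→Q gives 7>3]
(A,Q): not NE [P1→C gives 10>7]
(A,R): not NE [P1→B gives 7>5; P2→Q gives 7>6]
(A,S): not NE [P1→C gives 8>7; P2→Q gives 7>0]
(B,P): not NE [P1→A gives 6>5; P2→Q gives 7>1]
(B,Q): not NE [P1→C gives 10>1]
(B,R): not NE [P2→Q gives 7>3]
(B,S): not NE [P1→C gives 8>3; P2→Q gives 7>0]
(C,P): not NE [P1→A gives 6>1]
(C,Q): not NE [P2→P gives 8>2]
(C,R): not NE [P1→B gives 7>3; P2→P gives 8>5]
(C,S): not NE [P2→P gives 8>7]

No pure NE.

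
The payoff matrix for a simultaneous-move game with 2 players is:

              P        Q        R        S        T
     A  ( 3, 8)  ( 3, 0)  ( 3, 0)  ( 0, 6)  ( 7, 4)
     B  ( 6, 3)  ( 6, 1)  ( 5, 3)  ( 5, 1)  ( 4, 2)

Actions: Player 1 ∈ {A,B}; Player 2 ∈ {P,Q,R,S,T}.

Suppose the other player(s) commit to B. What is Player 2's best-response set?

u_2(P vs B) = 3
u_2(Q vs B) = 1
u_2(R vs B) = 3
u_2(S vs B) = 1
u_2(T vs B) = 2
max payoff 3 at {P,R}

P2 best: {P,R}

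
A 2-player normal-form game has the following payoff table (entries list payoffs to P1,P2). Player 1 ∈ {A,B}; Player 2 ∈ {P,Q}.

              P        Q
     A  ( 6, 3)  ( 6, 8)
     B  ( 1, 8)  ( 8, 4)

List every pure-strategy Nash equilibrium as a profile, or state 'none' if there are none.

Equilibria: none

(A,P): not NE [P2→Q gives 8>3]
(A,Q): not NE [P1→B gives 8>6]
(B,P): not NE [P1→A gives 6>1]
(B,Q): not NE [P2→P gives 8>4]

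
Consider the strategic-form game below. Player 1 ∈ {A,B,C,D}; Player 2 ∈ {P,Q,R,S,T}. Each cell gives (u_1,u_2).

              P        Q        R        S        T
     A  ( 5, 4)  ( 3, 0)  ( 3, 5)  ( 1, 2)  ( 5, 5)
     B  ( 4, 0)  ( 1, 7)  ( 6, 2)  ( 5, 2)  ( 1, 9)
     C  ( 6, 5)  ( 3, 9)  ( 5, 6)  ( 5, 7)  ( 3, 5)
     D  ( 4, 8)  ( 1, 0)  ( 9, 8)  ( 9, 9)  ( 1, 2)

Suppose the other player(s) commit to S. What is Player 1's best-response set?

P1 best: {D}

u_1(A vs S) = 1
u_1(B vs S) = 5
u_1(C vs S) = 5
u_1(D vs S) = 9
max payoff 9 at {D}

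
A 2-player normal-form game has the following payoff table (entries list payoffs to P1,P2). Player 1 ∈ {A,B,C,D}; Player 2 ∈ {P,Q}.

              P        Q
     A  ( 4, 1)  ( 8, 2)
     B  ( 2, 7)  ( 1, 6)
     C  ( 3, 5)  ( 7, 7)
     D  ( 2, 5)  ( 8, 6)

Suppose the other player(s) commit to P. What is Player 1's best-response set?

u_1(A vs P) = 4
u_1(B vs P) = 2
u_1(C vs P) = 3
u_1(D vs P) = 2
max payoff 4 at {A}

BR_1 = {A}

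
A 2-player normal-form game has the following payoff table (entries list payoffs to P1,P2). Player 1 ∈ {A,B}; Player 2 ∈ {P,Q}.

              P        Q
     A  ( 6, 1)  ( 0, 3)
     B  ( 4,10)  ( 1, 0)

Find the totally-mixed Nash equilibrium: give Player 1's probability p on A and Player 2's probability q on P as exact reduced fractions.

p=5/6, q=1/3

P1 indiff ⇒ q·6+(1-q)·0 = q·4+(1-q)·1 ⇒ q(2) = (1-q)(1) ⇒ q = 1/3
P2 indiff ⇒ p·1+(1-p)·10 = p·3+(1-p)·0 ⇒ p(-2) = (1-p)(-10) ⇒ p = 5/6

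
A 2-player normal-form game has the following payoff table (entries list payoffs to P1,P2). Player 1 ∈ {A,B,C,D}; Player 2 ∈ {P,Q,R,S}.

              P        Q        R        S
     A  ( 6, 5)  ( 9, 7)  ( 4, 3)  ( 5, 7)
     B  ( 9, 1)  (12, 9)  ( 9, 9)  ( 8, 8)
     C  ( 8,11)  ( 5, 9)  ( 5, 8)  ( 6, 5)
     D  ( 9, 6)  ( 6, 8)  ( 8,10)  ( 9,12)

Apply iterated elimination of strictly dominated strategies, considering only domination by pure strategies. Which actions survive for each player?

P1 drop A (B beats it: P:9>6 Q:12>9 R:9>4 S:8>5)
P1 drop C (B beats it: P:9>8 Q:12>5 R:9>5 S:8>6)
P2 drop P (Q beats it: B:9>1 D:8>6)
P1→{B,D} P2→{Q,R,S}

IESDS → P1:{B,D} P2:{Q,R,S}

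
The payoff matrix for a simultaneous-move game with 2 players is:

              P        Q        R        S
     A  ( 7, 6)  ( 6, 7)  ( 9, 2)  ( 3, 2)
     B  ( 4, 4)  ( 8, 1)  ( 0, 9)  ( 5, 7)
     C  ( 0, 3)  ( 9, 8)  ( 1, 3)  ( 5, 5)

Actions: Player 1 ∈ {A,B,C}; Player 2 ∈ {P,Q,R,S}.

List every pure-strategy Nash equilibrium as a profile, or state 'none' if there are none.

(A,P): not NE [P2→Q gives 7>6]
(A,Q): not NE [P1→C gives 9>6]
(A,R): not NE [P2→Q gives 7>2]
(A,S): not NE [P1→C gives 5>3; P2→Q gives 7>2]
(B,P): not NE [P1→A gives 7>4; P2→R gives 9>4]
(B,Q): not NE [P1→C gives 9>8; P2→R gives 9>1]
(B,R): not NE [P1→A gives 9>0]
(B,S): not NE [P2→R gives 9>7]
(C,P): not NE [P1→A gives 7>0; P2→Q gives 8>3]
(C,Q): NE
(C,R): not NE [P1→A gives 9>1; P2→Q gives 8>3]
(C,S): not NE [P2→Q gives 8>5]

PSNE = {(C,Q)}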